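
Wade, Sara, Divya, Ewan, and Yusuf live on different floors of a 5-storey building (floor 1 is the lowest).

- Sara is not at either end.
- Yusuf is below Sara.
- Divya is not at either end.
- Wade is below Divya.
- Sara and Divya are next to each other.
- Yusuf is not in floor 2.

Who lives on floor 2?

Wade

With clues 1–4, Ewan is ruled out for floor 2.
With clues 1–5, Divya and Sara are ruled out for floor 2.
With clues 1–6, Yusuf is ruled out for floor 2.
So floor 2 is Wade.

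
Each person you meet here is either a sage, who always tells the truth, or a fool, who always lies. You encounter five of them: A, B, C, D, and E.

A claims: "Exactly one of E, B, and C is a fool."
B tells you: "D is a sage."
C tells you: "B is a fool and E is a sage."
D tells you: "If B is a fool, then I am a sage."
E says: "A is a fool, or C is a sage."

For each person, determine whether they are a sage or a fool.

Consider A. Suppose A is a fool.
Then no assignment of the remaining roles makes every statement match its speaker's type — contradiction.
So A is a sage.
Consider B. Suppose B is a sage.
Then no assignment of the remaining roles makes every statement match its speaker's type — contradiction.
So B is a fool.
Consider C. Suppose C is a fool.
Then A's statement comes out false, contradicting A being a sage.
So C is a sage.
With that fixed, E's statement is true, so E is a sage.
Consider D. Suppose D is a sage.
Then B's statement comes out true, contradicting B being a fool.
So D is a fool.

A: sage, B: fool, C: sage, D: fool, E: sage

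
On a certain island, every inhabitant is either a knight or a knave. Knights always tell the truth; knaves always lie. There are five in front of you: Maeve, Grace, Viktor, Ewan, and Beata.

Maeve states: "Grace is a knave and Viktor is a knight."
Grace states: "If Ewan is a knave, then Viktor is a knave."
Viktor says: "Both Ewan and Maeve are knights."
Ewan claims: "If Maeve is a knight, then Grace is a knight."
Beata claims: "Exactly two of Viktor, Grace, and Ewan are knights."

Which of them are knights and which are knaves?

Consider Maeve. Suppose Maeve is a knight.
Then no assignment of the remaining roles makes every statement match its speaker's type — contradiction.
So Maeve is a knave.
With that fixed, Viktor's statement is false, so Viktor is a knave.
With that fixed, Ewan's statement is true, so Ewan is a knight.
With that fixed, Grace's statement is true, so Grace is a knight.
With that fixed, Beata's statement is true, so Beata is a knight.

Maeve: knave, Grace: knight, Viktor: knave, Ewan: knight, Beata: knight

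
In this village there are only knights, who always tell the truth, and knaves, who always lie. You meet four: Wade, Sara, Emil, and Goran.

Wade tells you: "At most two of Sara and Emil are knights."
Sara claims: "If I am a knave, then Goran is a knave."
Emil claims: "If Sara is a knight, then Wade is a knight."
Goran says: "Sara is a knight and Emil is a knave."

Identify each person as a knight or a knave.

Wade: knight, Sara: knight, Emil: knight, Goran: knave

Regardless of anyone's role, Wade's statement is true, so Wade is a knight.
With that fixed, Emil's statement is true, so Emil is a knight.
With that fixed, Goran's statement is false, so Goran is a knave.
With that fixed, Sara's statement is true, so Sara is a knight.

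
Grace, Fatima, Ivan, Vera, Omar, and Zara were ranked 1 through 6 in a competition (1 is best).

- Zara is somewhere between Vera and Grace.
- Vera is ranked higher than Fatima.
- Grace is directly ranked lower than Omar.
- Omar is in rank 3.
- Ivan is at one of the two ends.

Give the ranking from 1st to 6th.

From clue 1: Zara is in {2,3,4,5}.
From clues 1–3: Zara is in {2,3,4}.
From clues 1–4: Vera → rank 1, Zara → rank 2, Omar → rank 3, Grace → rank 4.
From clues 1–5: Fatima → rank 5, Ivan → rank 6.

Vera, Zara, Omar, Grace, Fatima, Ivan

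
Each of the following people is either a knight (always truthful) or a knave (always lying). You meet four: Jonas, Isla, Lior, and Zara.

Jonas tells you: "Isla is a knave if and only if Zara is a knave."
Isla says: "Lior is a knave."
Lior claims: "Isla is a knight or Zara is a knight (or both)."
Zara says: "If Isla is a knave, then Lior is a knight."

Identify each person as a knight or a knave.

Consider Jonas. Suppose Jonas is a knight.
Then no assignment of the remaining roles makes every statement match its speaker's type — contradiction.
So Jonas is a knave.
Consider Isla. Suppose Isla is a knight.
Then no assignment of the remaining roles makes every statement match its speaker's type — contradiction.
So Isla is a knave.
Consider Lior. Suppose Lior is a knave.
Then Isla's statement comes out true, contradicting Isla being a knave.
So Lior is a knight.
With that fixed, Zara's statement is true, so Zara is a knight.

Jonas: knave, Isla: knave, Lior: knight, Zara: knight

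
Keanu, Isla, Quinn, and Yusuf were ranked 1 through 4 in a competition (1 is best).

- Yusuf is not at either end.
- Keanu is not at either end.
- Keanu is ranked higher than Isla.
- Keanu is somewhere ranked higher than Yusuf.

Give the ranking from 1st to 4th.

From clue 1: Yusuf is in {2,3}.
From clues 1–2: Keanu is in {2,3}.
From clues 1–3: Quinn → rank 1, Isla → rank 4.
From clues 1–4: Keanu → rank 2, Yusuf → rank 3.

Quinn, Keanu, Yusuf, Isla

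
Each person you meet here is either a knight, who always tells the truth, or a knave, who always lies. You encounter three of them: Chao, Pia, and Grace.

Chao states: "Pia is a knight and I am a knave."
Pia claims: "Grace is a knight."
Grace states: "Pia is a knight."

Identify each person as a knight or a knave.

Consider Chao. Suppose Chao is a knight.
Then Chao's own statement would have to be true, but it can't be — contradiction.
So Chao is a knave.
Consider Pia. Suppose Pia is a knight.
Then Chao's statement comes out true, contradicting Chao being a knave.
So Pia is a knave.
With that fixed, Grace's statement is false, so Grace is a knave.

Chao: knave, Pia: knave, Grace: knave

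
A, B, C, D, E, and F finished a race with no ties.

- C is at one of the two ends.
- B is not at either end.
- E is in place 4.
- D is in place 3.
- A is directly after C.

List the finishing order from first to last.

C, A, D, E, B, F

From clue 1: C is in {1,6}.
From clues 1–3: E → place 4.
From clues 1–4: D → place 3.
From clues 1–5: C → place 1, A → place 2, B → place 5, F → place 6.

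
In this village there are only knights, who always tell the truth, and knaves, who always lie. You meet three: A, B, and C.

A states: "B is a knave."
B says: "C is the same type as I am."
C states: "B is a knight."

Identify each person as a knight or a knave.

Consider A. Suppose A is a knight.
Then no assignment of the remaining roles makes every statement match its speaker's type — contradiction.
So A is a knave.
Consider B. Suppose B is a knave.
Then A's statement comes out true, contradicting A being a knave.
So B is a knight.
With that fixed, C's statement is true, so C is a knight.

A: knave, B: knight, C: knight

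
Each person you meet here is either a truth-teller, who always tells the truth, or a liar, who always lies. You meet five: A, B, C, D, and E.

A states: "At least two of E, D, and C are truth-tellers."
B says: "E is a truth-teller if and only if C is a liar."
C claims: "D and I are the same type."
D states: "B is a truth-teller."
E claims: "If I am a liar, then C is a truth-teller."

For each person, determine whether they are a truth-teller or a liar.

Consider A. Suppose A is a liar.
Then no assignment of the remaining roles makes every statement match its speaker's type — contradiction.
So A is a truth-teller.
Consider B. Suppose B is a liar.
Then no assignment of the remaining roles makes every statement match its speaker's type — contradiction.
So B is a truth-teller.
With that fixed, D's statement is true, so D is a truth-teller.
Consider C. Suppose C is a truth-teller.
Then no assignment of the remaining roles makes every statement match its speaker's type — contradiction.
So C is a liar.
Consider E. Suppose E is a liar.
Then A's statement comes out false, contradicting A being a truth-teller.
So E is a truth-teller.

A: truth-teller, B: truth-teller, C: liar, D: truth-teller, E: truth-teller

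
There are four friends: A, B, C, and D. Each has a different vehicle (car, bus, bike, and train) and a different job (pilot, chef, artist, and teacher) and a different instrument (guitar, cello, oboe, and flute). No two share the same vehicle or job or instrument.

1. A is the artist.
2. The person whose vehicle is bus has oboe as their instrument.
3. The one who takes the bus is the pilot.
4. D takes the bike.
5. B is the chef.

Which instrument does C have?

oboe

With clues 1–5, cello, flute, and guitar are impossible for C's instrument.
That leaves oboe.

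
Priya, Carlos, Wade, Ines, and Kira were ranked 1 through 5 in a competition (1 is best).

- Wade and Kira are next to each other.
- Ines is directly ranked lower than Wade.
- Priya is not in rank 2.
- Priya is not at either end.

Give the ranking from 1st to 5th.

From clues 1–2: Wade is in {2,3,4}.
From clues 1–3: Priya is in {1,4,5}.
From clues 1–4: Kira → rank 1, Wade → rank 2, Ines → rank 3, Priya → rank 4, Carlos → rank 5.

Kira, Wade, Ines, Priya, Carlos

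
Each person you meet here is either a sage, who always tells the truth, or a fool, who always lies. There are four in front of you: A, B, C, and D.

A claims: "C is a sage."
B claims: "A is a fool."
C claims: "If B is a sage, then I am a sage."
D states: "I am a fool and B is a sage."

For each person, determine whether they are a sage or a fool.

A: sage, B: fool, C: sage, D: fool

Consider A. Suppose A is a fool.
Then no assignment of the remaining roles makes every statement match its speaker's type — contradiction.
So A is a sage.
With that fixed, B's statement is false, so B is a fool.
With that fixed, C's statement is true, so C is a sage.
With that fixed, D's statement is false, so D is a fool.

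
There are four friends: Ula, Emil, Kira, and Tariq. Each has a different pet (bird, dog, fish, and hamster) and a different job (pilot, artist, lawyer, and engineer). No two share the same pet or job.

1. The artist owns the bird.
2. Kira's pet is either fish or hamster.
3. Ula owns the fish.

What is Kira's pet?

hamster

With clues 1–2, bird and dog are impossible for Kira's pet.
With clues 1–3, fish is impossible for Kira's pet.
That leaves hamster.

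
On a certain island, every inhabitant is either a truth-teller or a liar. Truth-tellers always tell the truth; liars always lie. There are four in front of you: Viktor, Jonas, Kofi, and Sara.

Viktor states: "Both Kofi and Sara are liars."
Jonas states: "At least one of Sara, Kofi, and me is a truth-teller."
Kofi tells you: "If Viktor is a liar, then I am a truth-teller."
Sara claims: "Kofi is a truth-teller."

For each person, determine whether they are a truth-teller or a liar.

Viktor: liar, Jonas: truth-teller, Kofi: truth-teller, Sara: truth-teller

Consider Viktor. Suppose Viktor is a truth-teller.
Then no assignment of the remaining roles makes every statement match its speaker's type — contradiction.
So Viktor is a liar.
Consider Jonas. Suppose Jonas is a liar.
Then no assignment of the remaining roles makes every statement match its speaker's type — contradiction.
So Jonas is a truth-teller.
Consider Kofi. Suppose Kofi is a liar.
Then no assignment of the remaining roles makes every statement match its speaker's type — contradiction.
So Kofi is a truth-teller.
With that fixed, Sara's statement is true, so Sara is a truth-teller.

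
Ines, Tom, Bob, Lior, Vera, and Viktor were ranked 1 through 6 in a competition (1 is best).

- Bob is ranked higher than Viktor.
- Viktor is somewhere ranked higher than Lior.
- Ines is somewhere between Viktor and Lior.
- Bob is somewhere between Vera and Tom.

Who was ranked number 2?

With clues 1–2, Lior is ruled out for rank 2.
With clues 1–3, Ines is ruled out for rank 2.
With clues 1–4, Tom, Vera, and Viktor are ruled out for rank 2.
So rank 2 is Bob.

Bob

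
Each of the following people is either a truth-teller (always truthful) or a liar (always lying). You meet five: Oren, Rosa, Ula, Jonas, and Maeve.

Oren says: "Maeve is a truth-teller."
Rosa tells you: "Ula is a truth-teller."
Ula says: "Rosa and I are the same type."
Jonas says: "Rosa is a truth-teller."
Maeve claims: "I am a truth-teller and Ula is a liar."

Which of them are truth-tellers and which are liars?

Oren: liar, Rosa: truth-teller, Ula: truth-teller, Jonas: truth-teller, Maeve: liar

Consider Oren. Suppose Oren is a truth-teller.
Then no assignment of the remaining roles makes every statement match its speaker's type — contradiction.
So Oren is a liar.
Consider Rosa. Suppose Rosa is a liar.
Then whichever role Ula has, Ula's statement has the wrong truth value — contradiction.
So Rosa is a truth-teller.
With that fixed, Jonas's statement is true, so Jonas is a truth-teller.
Consider Ula. Suppose Ula is a liar.
Then Rosa's statement comes out false, contradicting Rosa being a truth-teller.
So Ula is a truth-teller.
With that fixed, Maeve's statement is false, so Maeve is a liar.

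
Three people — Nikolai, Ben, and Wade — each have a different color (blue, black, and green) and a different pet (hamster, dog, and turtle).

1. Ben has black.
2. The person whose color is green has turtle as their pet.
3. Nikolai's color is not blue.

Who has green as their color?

Nikolai

Clue 1 rules out Ben for the one with color green.
With clues 1–3, Wade is impossible for the one with color green.
That leaves Nikolai.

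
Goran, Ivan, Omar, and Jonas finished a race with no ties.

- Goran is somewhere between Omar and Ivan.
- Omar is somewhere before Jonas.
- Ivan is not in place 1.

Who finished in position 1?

With clue 1, Goran is ruled out for place 1.
With clues 1–2, Jonas is ruled out for place 1.
With clues 1–3, Ivan is ruled out for place 1.
So place 1 is Omar.

Omar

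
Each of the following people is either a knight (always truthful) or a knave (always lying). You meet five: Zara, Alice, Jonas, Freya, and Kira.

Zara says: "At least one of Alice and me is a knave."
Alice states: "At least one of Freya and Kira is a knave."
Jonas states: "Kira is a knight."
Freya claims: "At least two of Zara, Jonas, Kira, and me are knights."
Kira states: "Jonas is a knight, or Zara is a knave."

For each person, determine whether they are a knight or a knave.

Consider Zara. Suppose Zara is a knave.
Then Zara's own statement would have to be false, but it can't be — contradiction.
So Zara is a knight.
Consider Alice. Suppose Alice is a knight.
Then Zara's statement comes out false, contradicting Zara being a knight.
So Alice is a knave.
Consider Jonas. Suppose Jonas is a knave.
Then no assignment of the remaining roles makes every statement match its speaker's type — contradiction.
So Jonas is a knight.
With that fixed, Freya's statement is true, so Freya is a knight.
With that fixed, Kira's statement is true, so Kira is a knight.

Zara: knight, Alice: knave, Jonas: knight, Freya: knight, Kira: knight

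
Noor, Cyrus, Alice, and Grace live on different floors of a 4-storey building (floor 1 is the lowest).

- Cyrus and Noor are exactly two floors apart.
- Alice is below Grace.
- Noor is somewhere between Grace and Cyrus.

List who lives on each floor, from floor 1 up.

Cyrus, Alice, Noor, Grace

From clues 1–2: Alice is in {1,2}.
From clues 1–3: Cyrus → floor 1, Alice → floor 2, Noor → floor 3, Grace → floor 4.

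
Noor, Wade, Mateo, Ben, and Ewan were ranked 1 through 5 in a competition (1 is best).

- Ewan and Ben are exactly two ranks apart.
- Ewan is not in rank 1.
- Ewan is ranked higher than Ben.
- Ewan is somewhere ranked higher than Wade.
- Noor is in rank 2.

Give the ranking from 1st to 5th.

From clues 1–2: Ewan is in {2,3,4,5}.
From clues 1–3: Ben is in {4,5}.
From clues 1–5: Mateo → rank 1, Noor → rank 2, Ewan → rank 3, Wade → rank 4, Ben → rank 5.

Mateo, Noor, Ewan, Wade, Ben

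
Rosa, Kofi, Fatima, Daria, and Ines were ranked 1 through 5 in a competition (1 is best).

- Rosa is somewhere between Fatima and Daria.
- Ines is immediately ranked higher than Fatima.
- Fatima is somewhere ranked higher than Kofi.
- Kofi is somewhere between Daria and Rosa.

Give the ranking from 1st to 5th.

From clue 1: Rosa is in {2,3,4}.
From clues 1–3: Fatima is in {2,4}.
From clues 1–4: Ines → rank 1, Fatima → rank 2, Rosa → rank 3, Kofi → rank 4, Daria → rank 5.

Ines, Fatima, Rosa, Kofi, Daria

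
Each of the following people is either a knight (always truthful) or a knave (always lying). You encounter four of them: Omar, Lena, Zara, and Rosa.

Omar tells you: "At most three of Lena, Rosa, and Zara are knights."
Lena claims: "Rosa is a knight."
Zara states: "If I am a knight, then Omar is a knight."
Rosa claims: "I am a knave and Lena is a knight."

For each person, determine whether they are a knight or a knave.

Omar: knight, Lena: knave, Zara: knight, Rosa: knave

Regardless of anyone's role, Omar's statement is true, so Omar is a knight.
With that fixed, Zara's statement is true, so Zara is a knight.
Consider Lena. Suppose Lena is a knight.
Then whichever role Rosa has, Rosa's statement has the wrong truth value — contradiction.
So Lena is a knave.
With that fixed, Rosa's statement is false, so Rosa is a knave.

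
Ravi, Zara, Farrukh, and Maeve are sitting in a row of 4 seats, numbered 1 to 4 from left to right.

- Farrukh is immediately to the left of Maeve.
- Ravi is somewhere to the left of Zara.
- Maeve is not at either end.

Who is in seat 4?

Zara

With clue 1, Farrukh is ruled out for seat 4.
With clues 1–2, Ravi is ruled out for seat 4.
With clues 1–3, Maeve is ruled out for seat 4.
So seat 4 is Zara.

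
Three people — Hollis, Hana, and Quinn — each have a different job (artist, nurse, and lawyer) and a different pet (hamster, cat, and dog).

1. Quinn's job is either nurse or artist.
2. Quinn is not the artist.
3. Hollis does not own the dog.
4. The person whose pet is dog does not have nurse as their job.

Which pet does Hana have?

dog

With clues 1–4, cat and hamster are impossible for Hana's pet.
That leaves dog.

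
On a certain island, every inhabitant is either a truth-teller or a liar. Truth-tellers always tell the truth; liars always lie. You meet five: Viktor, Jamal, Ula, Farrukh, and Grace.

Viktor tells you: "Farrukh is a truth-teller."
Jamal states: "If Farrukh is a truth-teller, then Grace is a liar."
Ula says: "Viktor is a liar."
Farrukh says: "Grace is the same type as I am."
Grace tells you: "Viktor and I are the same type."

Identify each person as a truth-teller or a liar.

Viktor: truth-teller, Jamal: liar, Ula: liar, Farrukh: truth-teller, Grace: truth-teller

Consider Viktor. Suppose Viktor is a liar.
Then whichever role Grace has, Grace's statement has the wrong truth value — contradiction.
So Viktor is a truth-teller.
With that fixed, Ula's statement is false, so Ula is a liar.
Consider Jamal. Suppose Jamal is a truth-teller.
Then no assignment of the remaining roles makes every statement match its speaker's type — contradiction.
So Jamal is a liar.
Consider Farrukh. Suppose Farrukh is a liar.
Then Viktor's statement comes out false, contradicting Viktor being a truth-teller.
So Farrukh is a truth-teller.
Consider Grace. Suppose Grace is a liar.
Then Jamal's statement comes out true, contradicting Jamal being a liar.
So Grace is a truth-teller.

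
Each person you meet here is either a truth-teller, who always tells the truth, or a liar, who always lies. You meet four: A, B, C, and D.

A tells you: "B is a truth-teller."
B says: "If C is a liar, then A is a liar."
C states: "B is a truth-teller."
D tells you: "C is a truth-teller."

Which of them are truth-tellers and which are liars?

A: truth-teller, B: truth-teller, C: truth-teller, D: truth-teller

Consider A. Suppose A is a liar.
Then no assignment of the remaining roles makes every statement match its speaker's type — contradiction.
So A is a truth-teller.
Consider B. Suppose B is a liar.
Then A's statement comes out false, contradicting A being a truth-teller.
So B is a truth-teller.
With that fixed, C's statement is true, so C is a truth-teller.
With that fixed, D's statement is true, so D is a truth-teller.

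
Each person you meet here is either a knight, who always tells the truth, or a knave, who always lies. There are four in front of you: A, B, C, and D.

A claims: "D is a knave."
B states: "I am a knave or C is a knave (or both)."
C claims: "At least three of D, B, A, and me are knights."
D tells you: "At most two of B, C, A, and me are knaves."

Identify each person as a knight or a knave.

A: knave, B: knight, C: knave, D: knight

Consider A. Suppose A is a knight.
Then no assignment of the remaining roles makes every statement match its speaker's type — contradiction.
So A is a knave.
Consider B. Suppose B is a knave.
Then B's own statement would have to be false, but it can't be — contradiction.
So B is a knight.
Consider C. Suppose C is a knight.
Then B's statement comes out false, contradicting B being a knight.
So C is a knave.
Consider D. Suppose D is a knave.
Then A's statement comes out true, contradicting A being a knave.
So D is a knight.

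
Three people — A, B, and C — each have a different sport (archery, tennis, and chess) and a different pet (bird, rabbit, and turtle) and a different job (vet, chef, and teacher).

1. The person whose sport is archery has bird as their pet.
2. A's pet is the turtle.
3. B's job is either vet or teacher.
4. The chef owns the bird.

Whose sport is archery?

C

With clues 1–2, A is impossible for the one with sport archery.
With clues 1–4, B is impossible for the one with sport archery.
That leaves C.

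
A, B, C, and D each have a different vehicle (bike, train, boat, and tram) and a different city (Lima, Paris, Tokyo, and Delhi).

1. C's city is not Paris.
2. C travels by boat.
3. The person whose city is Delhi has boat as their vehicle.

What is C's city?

Delhi

Clue 1 rules out Paris for C's city.
With clues 1–3, Lima and Tokyo are impossible for C's city.
That leaves Delhi.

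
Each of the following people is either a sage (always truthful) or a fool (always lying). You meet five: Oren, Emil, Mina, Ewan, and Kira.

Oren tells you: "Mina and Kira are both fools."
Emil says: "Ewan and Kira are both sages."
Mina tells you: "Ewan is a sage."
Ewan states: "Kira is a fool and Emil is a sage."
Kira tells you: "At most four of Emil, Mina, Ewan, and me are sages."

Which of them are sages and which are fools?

Regardless of anyone's role, Kira's statement is true, so Kira is a sage.
With that fixed, Oren's statement is false, so Oren is a fool.
With that fixed, Ewan's statement is false, so Ewan is a fool.
With that fixed, Emil's statement is false, so Emil is a fool.
With that fixed, Mina's statement is false, so Mina is a fool.

Oren: fool, Emil: fool, Mina: fool, Ewan: fool, Kira: sage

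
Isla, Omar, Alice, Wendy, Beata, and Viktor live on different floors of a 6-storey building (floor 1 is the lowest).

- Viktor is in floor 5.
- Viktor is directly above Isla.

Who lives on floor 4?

With clue 1, Viktor is ruled out for floor 4.
With clues 1–2, Alice, Beata, Omar, and Wendy are ruled out for floor 4.
So floor 4 is Isla.

Isla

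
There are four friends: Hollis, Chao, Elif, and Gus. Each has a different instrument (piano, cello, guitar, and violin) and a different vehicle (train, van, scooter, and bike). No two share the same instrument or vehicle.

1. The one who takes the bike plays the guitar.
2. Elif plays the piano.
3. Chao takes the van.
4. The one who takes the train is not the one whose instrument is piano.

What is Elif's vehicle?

With clues 1–2, bike is impossible for Elif's vehicle.
With clues 1–3, van is impossible for Elif's vehicle.
With clues 1–4, train is impossible for Elif's vehicle.
That leaves scooter.

scooter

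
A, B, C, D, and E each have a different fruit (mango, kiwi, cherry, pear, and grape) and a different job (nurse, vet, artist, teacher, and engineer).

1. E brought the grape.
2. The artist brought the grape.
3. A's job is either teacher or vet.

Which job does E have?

artist

With clues 1–2, engineer, nurse, teacher, and vet are impossible for E's job.
That leaves artist.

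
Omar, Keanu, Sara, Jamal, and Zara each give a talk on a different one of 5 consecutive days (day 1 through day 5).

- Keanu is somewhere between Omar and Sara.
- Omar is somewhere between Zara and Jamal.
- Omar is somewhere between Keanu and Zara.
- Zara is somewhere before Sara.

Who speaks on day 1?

Zara

With clue 1, Keanu is ruled out for day 1.
With clues 1–2, Omar is ruled out for day 1.
With clues 1–4, Jamal and Sara are ruled out for day 1.
So day 1 is Zara.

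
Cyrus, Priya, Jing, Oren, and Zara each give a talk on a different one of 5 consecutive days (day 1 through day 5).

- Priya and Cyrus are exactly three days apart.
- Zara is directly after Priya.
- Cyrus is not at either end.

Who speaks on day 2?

With clues 1–2, Cyrus is ruled out for day 2.
With clues 1–3, Jing, Oren, and Priya are ruled out for day 2.
So day 2 is Zara.

Zara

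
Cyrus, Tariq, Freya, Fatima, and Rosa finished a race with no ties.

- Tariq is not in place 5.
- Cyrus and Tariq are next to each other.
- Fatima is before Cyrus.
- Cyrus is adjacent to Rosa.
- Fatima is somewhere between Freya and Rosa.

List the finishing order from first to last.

From clue 1: Tariq is in {1,2,3,4}.
From clues 1–3: Tariq is in {2,3,4}.
From clues 1–4: Cyrus is in {3,4}.
From clues 1–5: Freya → place 1, Fatima → place 2, Tariq → place 3, Cyrus → place 4, Rosa → place 5.

Freya, Fatima, Tariq, Cyrus, Rosa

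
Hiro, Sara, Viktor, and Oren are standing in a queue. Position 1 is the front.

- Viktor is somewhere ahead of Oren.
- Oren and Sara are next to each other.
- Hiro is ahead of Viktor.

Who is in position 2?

Viktor

With clues 1–3, Hiro, Oren, and Sara are ruled out for position 2.
So position 2 is Viktor.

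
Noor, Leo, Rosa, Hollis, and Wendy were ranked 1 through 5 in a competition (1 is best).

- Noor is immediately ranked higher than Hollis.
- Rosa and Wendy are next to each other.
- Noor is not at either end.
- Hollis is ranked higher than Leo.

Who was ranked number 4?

With clues 1–2, Leo is ruled out for rank 4.
With clues 1–4, Noor, Rosa, and Wendy are ruled out for rank 4.
So rank 4 is Hollis.

Hollis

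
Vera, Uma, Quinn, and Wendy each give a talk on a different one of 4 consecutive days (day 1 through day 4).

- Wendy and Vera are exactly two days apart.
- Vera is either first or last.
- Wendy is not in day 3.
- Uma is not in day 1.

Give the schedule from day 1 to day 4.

Quinn, Wendy, Uma, Vera

From clues 1–2: Vera is in {1,4}.
From clues 1–3: Wendy → day 2, Vera → day 4.
From clues 1–4: Quinn → day 1, Uma → day 3.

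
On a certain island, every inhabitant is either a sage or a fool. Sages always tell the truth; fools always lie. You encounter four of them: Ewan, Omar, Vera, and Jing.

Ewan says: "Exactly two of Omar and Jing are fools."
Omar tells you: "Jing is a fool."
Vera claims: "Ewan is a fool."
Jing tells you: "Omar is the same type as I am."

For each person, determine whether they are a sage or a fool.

Ewan: fool, Omar: sage, Vera: sage, Jing: fool

Consider Ewan. Suppose Ewan is a sage.
Then no assignment of the remaining roles makes every statement match its speaker's type — contradiction.
So Ewan is a fool.
With that fixed, Vera's statement is true, so Vera is a sage.
Consider Omar. Suppose Omar is a fool.
Then whichever role Jing has, Jing's statement has the wrong truth value — contradiction.
So Omar is a sage.
Consider Jing. Suppose Jing is a sage.
Then Omar's statement comes out false, contradicting Omar being a sage.
So Jing is a fool.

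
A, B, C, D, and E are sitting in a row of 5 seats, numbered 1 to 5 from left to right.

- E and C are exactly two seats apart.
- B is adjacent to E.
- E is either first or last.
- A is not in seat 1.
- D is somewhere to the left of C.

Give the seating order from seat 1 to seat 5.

From clues 1–3: C → seat 3.
From clues 1–4: B is in {2,4}.
From clues 1–5: D → seat 1, A → seat 2, B → seat 4, E → seat 5.

D, A, C, B, E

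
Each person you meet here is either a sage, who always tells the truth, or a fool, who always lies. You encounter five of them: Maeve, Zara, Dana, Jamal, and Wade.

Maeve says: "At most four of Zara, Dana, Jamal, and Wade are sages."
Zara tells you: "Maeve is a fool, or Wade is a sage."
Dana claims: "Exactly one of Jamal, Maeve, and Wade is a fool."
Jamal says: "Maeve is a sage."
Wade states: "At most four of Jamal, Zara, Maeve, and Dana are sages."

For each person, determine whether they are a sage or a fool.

Maeve: sage, Zara: sage, Dana: fool, Jamal: sage, Wade: sage

Regardless of anyone's role, Maeve's statement is true, so Maeve is a sage.
With that fixed, Jamal's statement is true, so Jamal is a sage.
With that fixed, Wade's statement is true, so Wade is a sage.
With that fixed, Zara's statement is true, so Zara is a sage.
With that fixed, Dana's statement is false, so Dana is a fool.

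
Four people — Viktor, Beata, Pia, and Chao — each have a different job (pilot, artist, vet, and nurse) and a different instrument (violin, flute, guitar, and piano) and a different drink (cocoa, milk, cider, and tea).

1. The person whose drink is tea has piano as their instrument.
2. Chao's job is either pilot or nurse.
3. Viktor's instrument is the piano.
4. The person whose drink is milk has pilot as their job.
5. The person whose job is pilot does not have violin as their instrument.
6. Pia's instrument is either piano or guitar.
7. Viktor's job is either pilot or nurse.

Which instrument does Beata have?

violin

With clues 1–3, piano is impossible for Beata's instrument.
With clues 1–6, guitar is impossible for Beata's instrument.
With clues 1–7, flute is impossible for Beata's instrument.
That leaves violin.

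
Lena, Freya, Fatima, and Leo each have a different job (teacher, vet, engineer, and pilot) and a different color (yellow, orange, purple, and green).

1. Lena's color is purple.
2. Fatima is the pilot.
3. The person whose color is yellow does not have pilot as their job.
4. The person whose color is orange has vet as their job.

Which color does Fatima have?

Clue 1 rules out purple for Fatima's color.
With clues 1–3, yellow is impossible for Fatima's color.
With clues 1–4, orange is impossible for Fatima's color.
That leaves green.

green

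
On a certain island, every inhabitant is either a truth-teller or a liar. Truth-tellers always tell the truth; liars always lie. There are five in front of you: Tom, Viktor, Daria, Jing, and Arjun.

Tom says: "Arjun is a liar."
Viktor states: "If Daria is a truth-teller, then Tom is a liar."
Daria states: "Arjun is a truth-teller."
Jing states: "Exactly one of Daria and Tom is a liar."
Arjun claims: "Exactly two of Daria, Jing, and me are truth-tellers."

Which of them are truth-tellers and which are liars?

Tom: truth-teller, Viktor: truth-teller, Daria: liar, Jing: truth-teller, Arjun: liar

Consider Tom. Suppose Tom is a liar.
Then no assignment of the remaining roles makes every statement match its speaker's type — contradiction.
So Tom is a truth-teller.
Consider Viktor. Suppose Viktor is a liar.
Then no assignment of the remaining roles makes every statement match its speaker's type — contradiction.
So Viktor is a truth-teller.
Consider Daria. Suppose Daria is a truth-teller.
Then Viktor's statement comes out false, contradicting Viktor being a truth-teller.
So Daria is a liar.
With that fixed, Jing's statement is true, so Jing is a truth-teller.
Consider Arjun. Suppose Arjun is a truth-teller.
Then Tom's statement comes out false, contradicting Tom being a truth-teller.
So Arjun is a liar.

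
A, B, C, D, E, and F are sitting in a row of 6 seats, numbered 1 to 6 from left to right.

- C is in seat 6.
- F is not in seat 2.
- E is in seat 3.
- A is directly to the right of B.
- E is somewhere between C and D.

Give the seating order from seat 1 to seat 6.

F, D, E, B, A, C

From clue 1: C → seat 6.
From clues 1–2: F is in {1,3,4,5}.
From clues 1–3: E → seat 3.
From clues 1–4: A is in {2,5}.
From clues 1–5: F → seat 1, D → seat 2, B → seat 4, A → seat 5.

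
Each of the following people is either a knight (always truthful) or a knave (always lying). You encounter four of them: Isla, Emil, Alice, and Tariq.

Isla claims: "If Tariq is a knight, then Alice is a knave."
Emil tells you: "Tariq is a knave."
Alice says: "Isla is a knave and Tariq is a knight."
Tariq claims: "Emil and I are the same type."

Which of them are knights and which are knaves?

Consider Isla. Suppose Isla is a knave.
Then no assignment of the remaining roles makes every statement match its speaker's type — contradiction.
So Isla is a knight.
With that fixed, Alice's statement is false, so Alice is a knave.
Consider Emil. Suppose Emil is a knave.
Then whichever role Tariq has, Tariq's statement has the wrong truth value — contradiction.
So Emil is a knight.
Consider Tariq. Suppose Tariq is a knight.
Then Emil's statement comes out false, contradicting Emil being a knight.
So Tariq is a knave.

Isla: knight, Emil: knight, Alice: knave, Tariq: knave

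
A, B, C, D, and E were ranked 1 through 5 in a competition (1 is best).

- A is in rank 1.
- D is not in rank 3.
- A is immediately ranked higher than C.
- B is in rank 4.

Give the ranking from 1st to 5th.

From clue 1: A → rank 1.
From clues 1–2: D is in {2,4,5}.
From clues 1–3: C → rank 2.
From clues 1–4: E → rank 3, B → rank 4, D → rank 5.

A, C, E, B, D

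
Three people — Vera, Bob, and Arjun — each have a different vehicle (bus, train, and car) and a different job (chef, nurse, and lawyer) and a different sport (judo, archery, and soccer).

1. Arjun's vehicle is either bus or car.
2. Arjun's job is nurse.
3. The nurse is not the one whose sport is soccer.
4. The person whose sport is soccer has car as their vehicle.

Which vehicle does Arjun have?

Clue 1 rules out train for Arjun's vehicle.
With clues 1–4, car is impossible for Arjun's vehicle.
That leaves bus.

bus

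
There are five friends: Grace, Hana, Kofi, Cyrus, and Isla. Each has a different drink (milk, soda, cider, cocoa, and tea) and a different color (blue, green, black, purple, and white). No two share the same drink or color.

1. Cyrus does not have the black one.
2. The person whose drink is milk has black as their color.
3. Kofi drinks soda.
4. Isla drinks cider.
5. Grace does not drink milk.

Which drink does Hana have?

milk

With clues 1–3, soda is impossible for Hana's drink.
With clues 1–4, cider is impossible for Hana's drink.
With clues 1–5, cocoa and tea are impossible for Hana's drink.
That leaves milk.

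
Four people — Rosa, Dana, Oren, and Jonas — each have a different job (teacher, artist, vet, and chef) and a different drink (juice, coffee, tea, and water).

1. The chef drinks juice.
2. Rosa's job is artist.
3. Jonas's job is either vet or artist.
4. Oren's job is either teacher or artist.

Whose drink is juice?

Dana

With clues 1–2, Rosa is impossible for the one with drink juice.
With clues 1–3, Jonas is impossible for the one with drink juice.
With clues 1–4, Oren is impossible for the one with drink juice.
That leaves Dana.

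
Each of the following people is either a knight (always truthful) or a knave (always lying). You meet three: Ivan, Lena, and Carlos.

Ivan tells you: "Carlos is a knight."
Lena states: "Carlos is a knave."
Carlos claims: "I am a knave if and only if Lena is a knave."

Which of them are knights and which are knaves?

Ivan: knave, Lena: knight, Carlos: knave

Consider Ivan. Suppose Ivan is a knight.
Then no assignment of the remaining roles makes every statement match its speaker's type — contradiction.
So Ivan is a knave.
Consider Lena. Suppose Lena is a knave.
Then whichever role Carlos has, Carlos's statement has the wrong truth value — contradiction.
So Lena is a knight.
Consider Carlos. Suppose Carlos is a knight.
Then Ivan's statement comes out true, contradicting Ivan being a knave.
So Carlos is a knave.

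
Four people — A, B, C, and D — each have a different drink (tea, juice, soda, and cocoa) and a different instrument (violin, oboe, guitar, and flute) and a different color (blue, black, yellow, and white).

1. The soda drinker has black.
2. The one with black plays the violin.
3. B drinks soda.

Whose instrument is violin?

With clues 1–3, A, C, and D are impossible for the one with instrument violin.
That leaves B.

B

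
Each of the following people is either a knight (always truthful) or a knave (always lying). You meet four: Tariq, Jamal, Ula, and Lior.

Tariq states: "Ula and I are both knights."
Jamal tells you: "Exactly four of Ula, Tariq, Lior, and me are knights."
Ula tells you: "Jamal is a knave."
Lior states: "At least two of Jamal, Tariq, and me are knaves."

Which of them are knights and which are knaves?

Consider Tariq. Suppose Tariq is a knight.
Then no assignment of the remaining roles makes every statement match its speaker's type — contradiction.
So Tariq is a knave.
With that fixed, Jamal's statement is false, so Jamal is a knave.
With that fixed, Ula's statement is true, so Ula is a knight.
With that fixed, Lior's statement is true, so Lior is a knight.

Tariq: knave, Jamal: knave, Ula: knight, Lior: knight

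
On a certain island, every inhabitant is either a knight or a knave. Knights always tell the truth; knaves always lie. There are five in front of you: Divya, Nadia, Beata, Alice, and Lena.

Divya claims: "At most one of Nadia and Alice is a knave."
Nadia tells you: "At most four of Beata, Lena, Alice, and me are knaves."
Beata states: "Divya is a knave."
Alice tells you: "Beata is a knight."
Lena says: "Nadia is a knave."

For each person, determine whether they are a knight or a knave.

Regardless of anyone's role, Nadia's statement is true, so Nadia is a knight.
With that fixed, Lena's statement is false, so Lena is a knave.
With that fixed, Divya's statement is true, so Divya is a knight.
With that fixed, Beata's statement is false, so Beata is a knave.
With that fixed, Alice's statement is false, so Alice is a knave.

Divya: knight, Nadia: knight, Beata: knave, Alice: knave, Lena: knave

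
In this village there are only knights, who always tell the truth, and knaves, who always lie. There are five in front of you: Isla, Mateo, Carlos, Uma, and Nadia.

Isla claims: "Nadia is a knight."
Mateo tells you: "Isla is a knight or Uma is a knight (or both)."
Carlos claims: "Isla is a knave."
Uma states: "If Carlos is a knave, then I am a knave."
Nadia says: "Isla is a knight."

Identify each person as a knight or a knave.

Isla: knave, Mateo: knight, Carlos: knight, Uma: knight, Nadia: knave

Consider Isla. Suppose Isla is a knight.
Then no assignment of the remaining roles makes every statement match its speaker's type — contradiction.
So Isla is a knave.
With that fixed, Carlos's statement is true, so Carlos is a knight.
With that fixed, Uma's statement is true, so Uma is a knight.
With that fixed, Nadia's statement is false, so Nadia is a knave.
With that fixed, Mateo's statement is true, so Mateo is a knight.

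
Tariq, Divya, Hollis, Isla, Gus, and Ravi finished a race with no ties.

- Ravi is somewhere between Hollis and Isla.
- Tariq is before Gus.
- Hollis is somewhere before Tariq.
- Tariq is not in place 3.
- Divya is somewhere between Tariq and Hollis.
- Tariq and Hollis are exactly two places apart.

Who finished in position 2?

With clues 1–3, Gus is ruled out for place 2.
With clues 1–5, Hollis, Isla, and Tariq are ruled out for place 2.
With clues 1–6, Divya is ruled out for place 2.
So place 2 is Ravi.

Ravi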